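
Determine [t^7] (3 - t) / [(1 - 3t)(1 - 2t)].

Partial fractions give a closed form: a_n = (8)·3^n + (-5)·2^n.
At n = 7: a_7 = 16856.

16856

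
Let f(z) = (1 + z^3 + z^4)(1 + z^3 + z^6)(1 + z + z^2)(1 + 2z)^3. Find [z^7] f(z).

81

(1 + z^3 + z^4) has coefficients 1,0,0,1,1 for degrees 0…4.
(1 + z^3 + z^6) has coefficients 1,0,0,1,0,0,1,0 for degrees 0…7.
Multiplying by (1 + z + z^2) gives running coefficients 1,1,1,1,1,1,1,1 for degrees 0…7.
Finally multiplying by (1 + 2z)^3, the product of all factors after the first has coefficients 1,7,19,27,27,27,27,27 for degrees 0…7.
[z^7] = 1·27 + 1·27 + 1·27 = 81.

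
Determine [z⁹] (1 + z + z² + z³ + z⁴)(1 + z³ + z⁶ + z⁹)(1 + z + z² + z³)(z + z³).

(1 + z + z² + z³ + z⁴) has coefficients 1,1,1,1,1 for degrees 0…4.
(1 + z³ + z⁶ + z⁹) has coefficients 1,0,0,1,0,0,1,0,0,1 for degrees 0…9.
Multiplying by (1 + z + z² + z³) gives running coefficients 1,1,1,2,1,1,2,1,1,2 for degrees 0…9.
Finally multiplying by (z + z³), the product of all factors after the first has coefficients 0,1,1,2,3,2,3,3,2,3 for degrees 0…9.
[z⁹] = 1·3 + 1·2 + 1·3 + 1·3 + 1·2 = 13.

13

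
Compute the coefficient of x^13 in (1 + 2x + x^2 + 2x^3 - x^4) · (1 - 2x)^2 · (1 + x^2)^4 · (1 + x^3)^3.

88

(1 + 2x + x^2 + 2x^3 - x^4) has coefficients 1,2,1,2,-1 for degrees 0…4.
(1 - 2x)^2 has coefficients 1,-4,4,0,0,0,0,0,0,0,0,0,0,0 for degrees 0…13.
Multiplying by (1 + x^2)^4 gives running coefficients 1,-4,8,-16,22,-24,28,-16,17,-4,4,0,0,0 for degrees 0…13.
Finally multiplying by (1 + x^3)^3, the product of all factors after the first has coefficients 1,-4,8,-13,10,0,-17,38,-31,33,18,-13,56,-14 for degrees 0…13.
[x^13] = 1·(-14) + 2·56 + 1·(-13) + 2·18 − 1·33 = 88.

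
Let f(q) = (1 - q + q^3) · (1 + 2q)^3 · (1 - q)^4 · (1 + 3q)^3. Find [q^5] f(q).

-17

(1 - q + q^3) has coefficients 1,-1,0,1 for degrees 0…3.
(1 + 2q)^3 has coefficients 1,6,12,8,0,0 for degrees 0…5.
Multiplying by (1 - q)^4 gives running coefficients 1,2,-6,-8,17,6 for degrees 0…5.
Finally multiplying by (1 + 3q)^3, the product of all factors after the first has coefficients 1,11,39,19,-163,-219 for degrees 0…5.
[q^5] = 1·(-219) − 1·(-163) + 1·39 = -17.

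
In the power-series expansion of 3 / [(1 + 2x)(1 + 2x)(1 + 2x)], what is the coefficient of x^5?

The denominator gives the recurrence a_n = −6a_(n−1) − 12a_(n−2) − 8a_(n−3) for n ≥ 3; the numerator fixes a_0 = 3, a_1 = -18, a_2 = 72.
Iterating: 3, -18, 72, -240, 720, -2016, so a_5 = -2016.

-2016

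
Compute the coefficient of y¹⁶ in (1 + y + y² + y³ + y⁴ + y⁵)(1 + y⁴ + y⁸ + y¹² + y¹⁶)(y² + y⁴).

3

(1 + y + y² + y³ + y⁴ + y⁵) has coefficients 1,1,1,1,1,1 for degrees 0…5.
(1 + y⁴ + y⁸ + y¹² + y¹⁶) has coefficients 1,0,0,0,1,0,0,0,1,0,0,0,1,0,0,0,1 for degrees 0…16.
Finally multiplying by (y² + y⁴), the product of all factors after the first has coefficients 0,0,1,0,1,0,1,0,1,0,1,0,1,0,1,0,1 for degrees 0…16.
[y¹⁶] = 1·1 + 1·0 + 1·1 + 1·0 + 1·1 + 1·0 = 3.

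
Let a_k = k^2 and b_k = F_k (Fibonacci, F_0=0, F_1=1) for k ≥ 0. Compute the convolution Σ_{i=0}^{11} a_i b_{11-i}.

The convolution is the x^11 coefficient of A(x)B(x).
Σ = 0·89 + 1·55 + 4·34 + 9·21 + 16·13 + 25·8 + 36·5 + 49·3 + 64·2 + 81·1 + 100·1 + 121·0 = 1424.

1424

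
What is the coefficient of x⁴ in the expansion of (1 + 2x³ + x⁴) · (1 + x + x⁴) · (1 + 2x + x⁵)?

8

(1 + 2x³ + x⁴) has coefficients 1,0,0,2,1 for degrees 0…4.
(1 + x + x⁴) has coefficients 1,1,0,0,1 for degrees 0…4.
Finally multiplying by (1 + 2x + x⁵), the product of all factors after the first has coefficients 1,3,2,0,1 for degrees 0…4.
[x⁴] = 1·1 + 2·3 + 1·1 = 8.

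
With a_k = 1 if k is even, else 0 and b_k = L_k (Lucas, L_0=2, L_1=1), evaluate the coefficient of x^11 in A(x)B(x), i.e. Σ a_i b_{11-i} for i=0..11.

The convolution is the t^11 coefficient of A(t)B(t).
Σ = 1·199 + 0·123 + 1·76 + 0·47 + 1·29 + 0·18 + 1·11 + 0·7 + 1·4 + 0·3 + 1·1 + 0·2 = 320.

320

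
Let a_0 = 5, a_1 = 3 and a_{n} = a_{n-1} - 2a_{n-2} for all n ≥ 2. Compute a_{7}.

-29

The ordinary generating function has denominator 1 - q + 2q^2.
Iterating the recurrence: a_0,…,a_{7} = 5, 3, -7, -13, 1, 27, 25, -29.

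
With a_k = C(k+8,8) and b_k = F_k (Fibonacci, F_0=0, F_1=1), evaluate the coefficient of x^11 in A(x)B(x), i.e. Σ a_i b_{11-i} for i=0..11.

The convolution is the x^11 coefficient of A(x)B(x).
Σ = 1·89 + 9·55 + 45·34 + 165·21 + 495·13 + 1287·8 + 3003·5 + 6435·3 + 12870·2 + 24310·1 + 43758·1 + 75582·0 = 150438.

150438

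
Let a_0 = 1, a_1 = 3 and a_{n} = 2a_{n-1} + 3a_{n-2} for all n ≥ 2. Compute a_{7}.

The ordinary generating function has denominator 1 - 2t - 3t^2.
Iterating the recurrence: a_0,…,a_{7} = 1, 3, 9, 27, 81, 243, 729, 2187.

2187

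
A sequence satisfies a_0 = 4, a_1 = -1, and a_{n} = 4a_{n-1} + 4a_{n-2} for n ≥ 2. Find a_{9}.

The ordinary generating function has denominator 1 - 4y - 4y^2.
Iterating the recurrence: a_0,…,a_{9} = 4, -1, 12, 44, 224, 1072, 5184, 25024, 120832, 583424.

583424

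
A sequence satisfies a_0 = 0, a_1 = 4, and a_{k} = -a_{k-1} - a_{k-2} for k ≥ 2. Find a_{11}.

The ordinary generating function has denominator 1 + z + z^2.
Iterating the recurrence: a_0,…,a_{11} = 0, 4, -4, 0, 4, -4, 0, 4, -4, 0, 4, -4.

-4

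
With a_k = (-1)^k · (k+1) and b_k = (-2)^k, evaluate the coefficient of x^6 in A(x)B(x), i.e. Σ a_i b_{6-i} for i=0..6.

This is [x^6] in the product of the two ordinary generating functions.
Σ = 1·64 − 2·(-32) + 3·16 − 4·(-8) + 5·4 − 6·(-2) + 7·1 = 247.

247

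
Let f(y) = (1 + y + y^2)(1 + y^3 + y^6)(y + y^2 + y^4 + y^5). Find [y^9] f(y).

(1 + y + y^2) has coefficients 1,1,1 for degrees 0…2.
(1 + y^3 + y^6) has coefficients 1,0,0,1,0,0,1,0,0,0 for degrees 0…9.
Finally multiplying by (y + y^2 + y^4 + y^5), the product of all factors after the first has coefficients 0,1,1,0,2,2,0,2,2,0 for degrees 0…9.
[y^9] = 1·0 + 1·2 + 1·2 = 4.

4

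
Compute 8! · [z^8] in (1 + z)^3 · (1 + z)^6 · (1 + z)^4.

51891840

The EGF product rule gives c_8 = Σ_{k_1+k_2+k_3=8} C(8; k_1,k_2,k_3) · ∏ g_i(k_i), where (1+z)^3 gives the falling factorial (3)_k; (1+z)^6 gives the falling factorial (6)_k; (1+z)^4 gives the falling factorial (4)_k.
g_1(k) for k = 0…8: 1, 3, 6, 6, 0, 0, 0, 0, 0.
g_2(k) for k = 0…8: 1, 6, 30, 120, 360, 720, 720, 0, 0.
g_3(k) for k = 0…8: 1, 4, 12, 24, 24, 0, 0, 0, 0.
First combine the last two factors: h(k) = Σ_j C(k,j)·g_2(j)·g_3(k−j) for k = 0…8: 1, 10, 90, 720, 5040, 30240, 151200, 604800, 1814400.
c_8 = Σ_k C(8,k)·g_1(k)·h(8−k) = 1·1·1814400 + 8·3·604800 + 28·6·151200 + 56·6·30240 = 1814400 + 14515200 + 25401600 + 10160640 = 51891840.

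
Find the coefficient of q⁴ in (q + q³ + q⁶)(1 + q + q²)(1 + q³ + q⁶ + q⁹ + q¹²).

(q + q³ + q⁶) has coefficients 0,1,0,1,0 for degrees 0…4.
(1 + q + q²) has coefficients 1,1,1,0,0 for degrees 0…4.
Finally multiplying by (1 + q³ + q⁶ + q⁹ + q¹²), the product of all factors after the first has coefficients 1,1,1,1,1 for degrees 0…4.
[q⁴] = 1·1 + 1·1 = 2.

2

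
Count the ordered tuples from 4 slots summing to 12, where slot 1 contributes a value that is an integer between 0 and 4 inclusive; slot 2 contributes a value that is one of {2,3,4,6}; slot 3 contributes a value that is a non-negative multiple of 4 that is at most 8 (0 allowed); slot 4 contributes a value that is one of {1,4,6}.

The generating function for the choices is (1 + y + y² + y³ + y⁴)·(y² + y³ + y⁴ + y⁶)·(1 + y⁴ + y⁸)·(y + y⁴ + y⁶); the count is [y¹²].
(1 + y + y² + y³ + y⁴) has coefficients 1,1,1,1,1 for degrees 0…4.
(y² + y³ + y⁴ + y⁶) has coefficients 0,0,1,1,1,0,1,0,0,0,0,0,0 for degrees 0…12.
Multiplying by (1 + y⁴ + y⁸) gives running coefficients 0,0,1,1,1,0,2,1,1,0,2,1,1 for degrees 0…12.
Finally multiplying by (y + y⁴ + y⁶), the product of all factors after the first has coefficients 0,0,0,1,1,1,1,3,3,2,3,3,4 for degrees 0…12.
[y¹²] = 1·4 + 1·3 + 1·3 + 1·2 + 1·3 = 15.

15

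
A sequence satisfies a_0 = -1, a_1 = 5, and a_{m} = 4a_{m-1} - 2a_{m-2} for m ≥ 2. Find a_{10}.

425056

The ordinary generating function has denominator 1 - 4x + 2x^2.
Iterating the recurrence: a_0,…,a_{10} = -1, 5, 22, 78, 268, 916, 3128, 10680, 36464, 124496, 425056.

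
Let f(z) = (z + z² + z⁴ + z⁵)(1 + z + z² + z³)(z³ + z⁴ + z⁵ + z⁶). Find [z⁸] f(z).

10

(z + z² + z⁴ + z⁵) has coefficients 0,1,1,0,1,1 for degrees 0…5.
(1 + z + z² + z³) has coefficients 1,1,1,1,0,0,0,0,0 for degrees 0…8.
Finally multiplying by (z³ + z⁴ + z⁵ + z⁶), the product of all factors after the first has coefficients 0,0,0,1,2,3,4,3,2 for degrees 0…8.
[z⁸] = 1·3 + 1·4 + 1·2 + 1·1 = 10.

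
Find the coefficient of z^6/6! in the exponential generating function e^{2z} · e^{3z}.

15625

The EGF product rule gives c_6 = Σ_{k_1+k_2=6} C(6; k_1,k_2) · ∏ g_i(k_i), where e^{2z} gives (2)^k; e^{3z} gives (3)^k.
g_1(k) for k = 0…6: 1, 2, 4, 8, 16, 32, 64.
g_2(k) for k = 0…6: 1, 3, 9, 27, 81, 243, 729.
c_6 = Σ_k C(6,k)·g_1(k)·g_2(6−k) = 1·1·729 + 6·2·243 + 15·4·81 + 20·8·27 + 15·16·9 + 6·32·3 + 1·64·1 = 729 + 2916 + 4860 + 4320 + 2160 + 576 + 64 = 15625.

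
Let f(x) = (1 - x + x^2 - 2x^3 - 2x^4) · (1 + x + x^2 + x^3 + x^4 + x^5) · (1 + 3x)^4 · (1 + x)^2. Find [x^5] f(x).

374

(1 - x + x^2 - 2x^3 - 2x^4) has coefficients 1,-1,1,-2,-2 for degrees 0…4.
(1 + x + x^2 + x^3 + x^4 + x^5) has coefficients 1,1,1,1,1,1 for degrees 0…5.
Multiplying by (1 + 3x)^4 gives running coefficients 1,13,67,175,256,256 for degrees 0…5.
Finally multiplying by (1 + x)^2, the product of all factors after the first has coefficients 1,15,94,322,673,943 for degrees 0…5.
[x^5] = 1·943 − 1·673 + 1·322 − 2·94 − 2·15 = 374.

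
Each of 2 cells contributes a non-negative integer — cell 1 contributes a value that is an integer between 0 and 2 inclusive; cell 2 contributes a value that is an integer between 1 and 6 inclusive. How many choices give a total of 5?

The generating function for the choices is (1 + q + q²)·(q + q² + q³ + q⁴ + q⁵ + q⁶); the count is [q⁵].
(1 + q + q²) has coefficients 1,1,1 for degrees 0…2.
(q + q² + q³ + q⁴ + q⁵ + q⁶) has coefficients 0,1,1,1,1,1 for degrees 0…5.
[q⁵] = 1·1 + 1·1 + 1·1 = 3.

3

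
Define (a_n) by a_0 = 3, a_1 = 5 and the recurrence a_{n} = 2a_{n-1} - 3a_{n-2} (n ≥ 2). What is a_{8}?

163

The ordinary generating function has denominator 1 - 2q + 3q^2.
Iterating the recurrence: a_0,…,a_{8} = 3, 5, 1, -13, -29, -19, 49, 155, 163.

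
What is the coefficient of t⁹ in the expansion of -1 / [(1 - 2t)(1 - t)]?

Partial fractions give a closed form: a_n = (-2)·2^n + (1)·1^n.
At n = 9: a_9 = -1023.

-1023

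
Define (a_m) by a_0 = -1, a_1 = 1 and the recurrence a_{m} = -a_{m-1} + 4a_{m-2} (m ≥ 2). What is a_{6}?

-181

The ordinary generating function has denominator 1 + z - 4z^2.
Iterating the recurrence: a_0,…,a_{6} = -1, 1, -5, 9, -29, 65, -181.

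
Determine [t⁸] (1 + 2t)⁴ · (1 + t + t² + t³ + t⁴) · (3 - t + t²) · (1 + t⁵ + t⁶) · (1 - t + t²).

(1 + 2t)⁴ has coefficients 1,8,24,32,16 for degrees 0…4.
(1 + t + t² + t³ + t⁴) has coefficients 1,1,1,1,1,0,0,0,0 for degrees 0…8.
Multiplying by (3 - t + t²) gives running coefficients 3,2,3,3,3,0,1,0,0 for degrees 0…8.
Multiplying by (1 + t⁵ + t⁶) gives running coefficients 3,2,3,3,3,3,6,5,6 for degrees 0…8.
Finally multiplying by (1 - t + t²), the product of all factors after the first has coefficients 3,-1,4,2,3,3,6,2,7 for degrees 0…8.
[t⁸] = 1·7 + 8·2 + 24·6 + 32·3 + 16·3 = 311.

311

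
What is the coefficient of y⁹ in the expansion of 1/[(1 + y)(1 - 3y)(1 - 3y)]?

151313

The denominator gives the recurrence a_n = 5a_(n−1) − 3a_(n−2) − 9a_(n−3) for n ≥ 3; the numerator fixes a_0 = 1, a_1 = 5, a_2 = 22.
Iterating: 1, 5, 22, 86, 319, 1139, 3964, 13532, 45517, 151313, so a_9 = 151313.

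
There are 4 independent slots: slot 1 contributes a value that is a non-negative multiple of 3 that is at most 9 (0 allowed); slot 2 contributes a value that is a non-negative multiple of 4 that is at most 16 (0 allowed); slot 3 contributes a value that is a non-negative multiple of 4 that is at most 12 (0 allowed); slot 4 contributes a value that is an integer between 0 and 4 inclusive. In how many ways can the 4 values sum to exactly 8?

The generating function for the choices is (1 + t³ + t⁶ + t⁹)·(1 + t⁴ + t⁸ + t¹² + t¹⁶)·(1 + t⁴ + t⁸ + t¹²)·(1 + t + t² + t³ + t⁴); the count is [t⁸].
(1 + t³ + t⁶ + t⁹) has coefficients 1,0,0,1,0,0,1,0,0 for degrees 0…8.
(1 + t⁴ + t⁸ + t¹² + t¹⁶) has coefficients 1,0,0,0,1,0,0,0,1 for degrees 0…8.
Multiplying by (1 + t⁴ + t⁸ + t¹²) gives running coefficients 1,0,0,0,2,0,0,0,3 for degrees 0…8.
Finally multiplying by (1 + t + t² + t³ + t⁴), the product of all factors after the first has coefficients 1,1,1,1,3,2,2,2,5 for degrees 0…8.
[t⁸] = 1·5 + 1·2 + 1·1 = 8.

8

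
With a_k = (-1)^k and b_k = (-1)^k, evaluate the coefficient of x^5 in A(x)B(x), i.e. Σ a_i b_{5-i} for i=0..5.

The convolution is the t^5 coefficient of A(t)B(t).
Σ = 1·(-1) − 1·1 + 1·(-1) − 1·1 + 1·(-1) − 1·1 = -6.

-6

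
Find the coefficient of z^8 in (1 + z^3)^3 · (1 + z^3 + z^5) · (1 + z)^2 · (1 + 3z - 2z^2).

32

(1 + z^3)^3 has coefficients 1,0,0,3,0,0,3,0,0 for degrees 0…8.
(1 + z^3 + z^5) has coefficients 1,0,0,1,0,1,0,0,0 for degrees 0…8.
Multiplying by (1 + z)^2 gives running coefficients 1,2,1,1,2,2,2,1,0 for degrees 0…8.
Finally multiplying by (1 + 3z - 2z^2), the product of all factors after the first has coefficients 1,5,5,0,3,6,4,3,-1 for degrees 0…8.
[z^8] = 1·(-1) + 3·6 + 3·5 = 32.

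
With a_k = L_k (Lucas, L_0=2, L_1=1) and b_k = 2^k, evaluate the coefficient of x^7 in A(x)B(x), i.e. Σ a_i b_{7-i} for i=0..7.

645

This is [x^7] in the product of the two ordinary generating functions.
Σ = 2·128 + 1·64 + 3·32 + 4·16 + 7·8 + 11·4 + 18·2 + 29·1 = 645.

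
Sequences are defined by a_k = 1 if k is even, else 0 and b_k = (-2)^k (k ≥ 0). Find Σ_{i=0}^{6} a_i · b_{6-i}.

85

The convolution is the t^6 coefficient of A(t)B(t).
Σ = 1·64 + 0·(-32) + 1·16 + 0·(-8) + 1·4 + 0·(-2) + 1·1 = 85.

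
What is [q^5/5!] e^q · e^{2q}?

243

The EGF product rule gives c_5 = Σ_{k_1+k_2=5} C(5; k_1,k_2) · ∏ g_i(k_i), where e^q gives (1)^k; e^{2q} gives (2)^k.
g_1(k) for k = 0…5: 1, 1, 1, 1, 1, 1.
g_2(k) for k = 0…5: 1, 2, 4, 8, 16, 32.
c_5 = Σ_k C(5,k)·g_1(k)·g_2(5−k) = 1·1·32 + 5·1·16 + 10·1·8 + 10·1·4 + 5·1·2 + 1·1·1 = 32 + 80 + 80 + 40 + 10 + 1 = 243.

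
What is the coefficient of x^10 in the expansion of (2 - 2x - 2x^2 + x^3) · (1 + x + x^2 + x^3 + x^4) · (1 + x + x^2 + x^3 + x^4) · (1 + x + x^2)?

(2 - 2x - 2x^2 + x^3) has coefficients 2,-2,-2,1 for degrees 0…3.
(1 + x + x^2 + x^3 + x^4) has coefficients 1,1,1,1,1,0,0,0,0,0,0 for degrees 0…10.
Multiplying by (1 + x + x^2 + x^3 + x^4) gives running coefficients 1,2,3,4,5,4,3,2,1,0,0 for degrees 0…10.
Finally multiplying by (1 + x + x^2), the product of all factors after the first has coefficients 1,3,6,9,12,13,12,9,6,3,1 for degrees 0…10.
[x^10] = 2·1 − 2·3 − 2·6 + 1·9 = -7.

-7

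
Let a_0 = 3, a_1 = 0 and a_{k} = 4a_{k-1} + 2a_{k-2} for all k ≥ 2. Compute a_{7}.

9504

The ordinary generating function has denominator 1 - 4t - 2t^2.
Iterating the recurrence: a_0,…,a_{7} = 3, 0, 6, 24, 108, 480, 2136, 9504.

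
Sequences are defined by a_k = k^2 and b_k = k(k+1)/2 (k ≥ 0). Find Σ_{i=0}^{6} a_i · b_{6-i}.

This is [x^6] in the product of the two ordinary generating functions.
Σ = 0·21 + 1·15 + 4·10 + 9·6 + 16·3 + 25·1 + 36·0 = 182.

182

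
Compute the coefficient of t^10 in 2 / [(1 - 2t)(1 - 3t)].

Partial fractions give a closed form: a_n = (-4)·2^n + (6)·3^n.
At n = 10: a_10 = 350198.

350198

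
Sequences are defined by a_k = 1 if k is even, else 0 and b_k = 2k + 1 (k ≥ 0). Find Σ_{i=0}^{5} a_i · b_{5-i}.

The convolution is the x^5 coefficient of A(x)B(x).
Σ = 1·11 + 0·9 + 1·7 + 0·5 + 1·3 + 0·1 = 21.

21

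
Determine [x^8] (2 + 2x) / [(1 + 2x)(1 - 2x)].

Partial fractions give a closed form: a_n = (1/2)·(-2)^n + (3/2)·2^n.
At n = 8: a_8 = 512.

512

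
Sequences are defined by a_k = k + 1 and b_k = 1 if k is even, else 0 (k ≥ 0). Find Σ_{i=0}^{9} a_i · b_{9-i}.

The convolution is the x^9 coefficient of A(x)B(x).
Σ = 1·0 + 2·1 + 3·0 + 4·1 + 5·0 + 6·1 + 7·0 + 8·1 + 9·0 + 10·1 = 30.

30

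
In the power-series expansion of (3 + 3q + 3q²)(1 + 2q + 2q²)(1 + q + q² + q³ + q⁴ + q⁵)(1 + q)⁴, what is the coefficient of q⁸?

(3 + 3q + 3q²) has coefficients 3,3,3 for degrees 0…2.
(1 + 2q + 2q²) has coefficients 1,2,2,0,0,0,0,0,0 for degrees 0…8.
Multiplying by (1 + q + q² + q³ + q⁴ + q⁵) gives running coefficients 1,3,5,5,5,5,4,2,0 for degrees 0…8.
Finally multiplying by (1 + q)⁴, the product of all factors after the first has coefficients 1,7,23,47,68,78,79,73,57 for degrees 0…8.
[q⁸] = 3·57 + 3·73 + 3·79 = 627.

627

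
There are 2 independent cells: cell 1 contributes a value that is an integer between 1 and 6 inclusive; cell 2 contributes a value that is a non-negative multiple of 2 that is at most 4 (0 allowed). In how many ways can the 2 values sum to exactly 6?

The generating function for the choices is (y + y² + y³ + y⁴ + y⁵ + y⁶)·(1 + y² + y⁴); the count is [y⁶].
(y + y² + y³ + y⁴ + y⁵ + y⁶) has coefficients 0,1,1,1,1,1,1 for degrees 0…6.
(1 + y² + y⁴) has coefficients 1,0,1,0,1,0,0 for degrees 0…6.
[y⁶] = 1·0 + 1·1 + 1·0 + 1·1 + 1·0 + 1·1 = 3.

3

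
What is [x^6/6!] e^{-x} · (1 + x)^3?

The EGF product rule gives c_6 = Σ_{k_1+k_2=6} C(6; k_1,k_2) · ∏ g_i(k_i), where e^{-x} gives (-1)^k; (1+x)^3 gives the falling factorial (3)_k.
g_1(k) for k = 0…6: 1, -1, 1, -1, 1, -1, 1.
g_2(k) for k = 0…6: 1, 3, 6, 6, 0, 0, 0.
c_6 = Σ_k C(6,k)·g_1(k)·g_2(6−k) = 20·(-1)·6 + 15·1·6 + 6·(-1)·3 + 1·1·1 = −120 + 90 − 18 + 1 = -47.

-47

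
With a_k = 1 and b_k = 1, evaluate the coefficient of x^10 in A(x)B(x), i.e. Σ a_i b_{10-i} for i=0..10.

Write out a_i and b_{10-i} for i = 0,…,10 and sum the products.
Σ = 1·1 + 1·1 + 1·1 + 1·1 + 1·1 + 1·1 + 1·1 + 1·1 + 1·1 + 1·1 + 1·1 = 11.

11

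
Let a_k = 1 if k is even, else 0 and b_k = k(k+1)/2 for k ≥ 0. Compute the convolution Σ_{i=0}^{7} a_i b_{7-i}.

50

This is [x^7] in the product of the two ordinary generating functions.
Σ = 1·28 + 0·21 + 1·15 + 0·10 + 1·6 + 0·3 + 1·1 + 0·0 = 50.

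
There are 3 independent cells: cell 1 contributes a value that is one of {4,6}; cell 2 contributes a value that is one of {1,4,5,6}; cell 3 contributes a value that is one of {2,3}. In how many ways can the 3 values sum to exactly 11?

2

The generating function for the choices is (x^4 + x^6)·(x + x^4 + x^5 + x^6)·(x^2 + x^3); the count is [x^11].
(x^4 + x^6) has coefficients 0,0,0,0,1,0,1 for degrees 0…6.
(x + x^4 + x^5 + x^6) has coefficients 0,1,0,0,1,1,1,0,0,0,0,0 for degrees 0…11.
Finally multiplying by (x^2 + x^3), the product of all factors after the first has coefficients 0,0,0,1,1,0,1,2,2,1,0,0 for degrees 0…11.
[x^11] = 1·2 + 1·0 = 2.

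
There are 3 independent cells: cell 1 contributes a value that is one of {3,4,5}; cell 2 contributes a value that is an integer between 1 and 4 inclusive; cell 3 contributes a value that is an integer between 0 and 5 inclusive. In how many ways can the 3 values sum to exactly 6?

The generating function for the choices is (x³ + x⁴ + x⁵)·(x + x² + x³ + x⁴)·(1 + x + x² + x³ + x⁴ + x⁵); the count is [x⁶].
(x³ + x⁴ + x⁵) has coefficients 0,0,0,1,1,1 for degrees 0…5.
(x + x² + x³ + x⁴) has coefficients 0,1,1,1,1,0,0 for degrees 0…6.
Finally multiplying by (1 + x + x² + x³ + x⁴ + x⁵), the product of all factors after the first has coefficients 0,1,2,3,4,4,4 for degrees 0…6.
[x⁶] = 1·3 + 1·2 + 1·1 = 6.

6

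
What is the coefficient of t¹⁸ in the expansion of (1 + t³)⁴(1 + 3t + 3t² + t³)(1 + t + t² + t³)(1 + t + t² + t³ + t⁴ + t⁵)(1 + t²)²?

669

(1 + t³)⁴ has coefficients 1,0,0,4,0,0,6,0,0,4,0,0,1 for degrees 0…12.
(1 + 3t + 3t² + t³) has coefficients 1,3,3,1,0,0,0,0,0,0,0,0,0,0,0,0,0,0,0 for degrees 0…18.
Multiplying by (1 + t + t² + t³) gives running coefficients 1,4,7,8,7,4,1,0,0,0,0,0,0,0,0,0,0,0,0 for degrees 0…18.
Multiplying by (1 + t + t² + t³ + t⁴ + t⁵) gives running coefficients 1,5,12,20,27,31,31,27,20,12,5,1,0,0,0,0,0,0,0 for degrees 0…18.
Finally multiplying by (1 + t²)², the product of all factors after the first has coefficients 1,5,14,30,52,76,97,109,109,97,76,52,30,14,5,1,0,0,0 for degrees 0…18.
[t¹⁸] = 1·0 + 4·1 + 6·30 + 4·97 + 1·97 = 669.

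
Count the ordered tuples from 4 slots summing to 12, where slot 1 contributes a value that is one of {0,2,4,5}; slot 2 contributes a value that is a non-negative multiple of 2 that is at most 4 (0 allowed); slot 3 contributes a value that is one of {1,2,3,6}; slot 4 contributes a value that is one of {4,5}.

The generating function for the choices is (1 + y^2 + y^4 + y^5)·(1 + y^2 + y^4)·(y + y^2 + y^3 + y^6)·(y^4 + y^5); the count is [y^12].
(1 + y^2 + y^4 + y^5) has coefficients 1,0,1,0,1,1 for degrees 0…5.
(1 + y^2 + y^4) has coefficients 1,0,1,0,1,0,0,0,0,0,0,0,0 for degrees 0…12.
Multiplying by (y + y^2 + y^3 + y^6) gives running coefficients 0,1,1,2,1,2,2,1,1,0,1,0,0 for degrees 0…12.
Finally multiplying by (y^4 + y^5), the product of all factors after the first has coefficients 0,0,0,0,0,1,2,3,3,3,4,3,2 for degrees 0…12.
[y^12] = 1·2 + 1·4 + 1·3 + 1·3 = 12.

12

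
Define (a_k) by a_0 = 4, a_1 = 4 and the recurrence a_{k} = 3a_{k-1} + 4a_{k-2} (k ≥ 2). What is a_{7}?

26212

The ordinary generating function has denominator 1 - 3z - 4z^2.
Iterating the recurrence: a_0,…,a_{7} = 4, 4, 28, 100, 412, 1636, 6556, 26212.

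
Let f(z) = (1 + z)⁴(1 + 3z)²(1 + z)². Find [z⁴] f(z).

270

(1 + z)⁴ has coefficients 1,4,6,4,1 for degrees 0…4.
(1 + 3z)² has coefficients 1,6,9,0,0 for degrees 0…4.
Finally multiplying by (1 + z)², the product of all factors after the first has coefficients 1,8,22,24,9 for degrees 0…4.
[z⁴] = 1·9 + 4·24 + 6·22 + 4·8 + 1·1 = 270.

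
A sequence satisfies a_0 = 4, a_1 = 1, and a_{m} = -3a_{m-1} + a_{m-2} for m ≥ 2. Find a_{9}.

The ordinary generating function has denominator 1 + 3z - z^2.
Iterating the recurrence: a_0,…,a_{9} = 4, 1, 1, -2, 7, -23, 76, -251, 829, -2738.

-2738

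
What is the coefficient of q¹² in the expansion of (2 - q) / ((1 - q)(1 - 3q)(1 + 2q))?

Partial fractions give a closed form: a_n = (-1/6)·1^n + (3/2)·3^n + (2/3)·(-2)^n.
At n = 12: a_12 = 799892.

799892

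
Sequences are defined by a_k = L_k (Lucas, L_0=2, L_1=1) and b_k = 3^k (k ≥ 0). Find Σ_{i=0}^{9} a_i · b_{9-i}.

58960

Write out a_i and b_{9-i} for i = 0,…,9 and sum the products.
Σ = 2·19683 + 1·6561 + 3·2187 + 4·729 + 7·243 + 11·81 + 18·27 + 29·9 + 47·3 + 76·1 = 58960.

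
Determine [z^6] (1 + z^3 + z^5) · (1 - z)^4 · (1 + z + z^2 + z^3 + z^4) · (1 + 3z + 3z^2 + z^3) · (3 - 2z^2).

(1 + z^3 + z^5) has coefficients 1,0,0,1,0,1 for degrees 0…5.
(1 - z)^4 has coefficients 1,-4,6,-4,1,0,0 for degrees 0…6.
Multiplying by (1 + z + z^2 + z^3 + z^4) gives running coefficients 1,-3,3,-1,0,-1,3 for degrees 0…6.
Multiplying by (1 + 3z + 3z^2 + z^3) gives running coefficients 1,0,-3,0,3,-1,-1 for degrees 0…6.
Finally multiplying by (3 - 2z^2), the product of all factors after the first has coefficients 3,0,-11,0,15,-3,-9 for degrees 0…6.
[z^6] = 1·(-9) + 1·0 + 1·0 = -9.

-9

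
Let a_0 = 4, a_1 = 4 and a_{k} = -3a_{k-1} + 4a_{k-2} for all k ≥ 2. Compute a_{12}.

4

The ordinary generating function has denominator 1 + 3y - 4y^2.
Iterating the recurrence: a_0,…,a_{12} = 4, 4, 4, 4, 4, 4, 4, 4, 4, 4, 4, 4, 4.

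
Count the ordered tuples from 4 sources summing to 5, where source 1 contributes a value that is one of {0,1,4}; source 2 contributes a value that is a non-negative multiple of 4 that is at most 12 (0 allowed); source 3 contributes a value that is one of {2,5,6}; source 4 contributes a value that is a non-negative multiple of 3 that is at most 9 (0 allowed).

The generating function for the choices is (1 + y + y^4)·(1 + y^4 + y^8 + y^12)·(y^2 + y^5 + y^6)·(1 + y^3 + y^6 + y^9); the count is [y^5].
(1 + y + y^4) has coefficients 1,1,0,0,1 for degrees 0…4.
(1 + y^4 + y^8 + y^12) has coefficients 1,0,0,0,1,0 for degrees 0…5.
Multiplying by (y^2 + y^5 + y^6) gives running coefficients 0,0,1,0,0,1 for degrees 0…5.
Finally multiplying by (1 + y^3 + y^6 + y^9), the product of all factors after the first has coefficients 0,0,1,0,0,2 for degrees 0…5.
[y^5] = 1·2 + 1·0 + 1·0 = 2.

2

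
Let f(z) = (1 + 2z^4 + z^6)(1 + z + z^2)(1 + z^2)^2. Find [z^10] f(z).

(1 + 2z^4 + z^6) has coefficients 1,0,0,0,2,0,1 for degrees 0…6.
(1 + z + z^2) has coefficients 1,1,1,0,0,0,0,0,0,0,0 for degrees 0…10.
Finally multiplying by (1 + z^2)^2, the product of all factors after the first has coefficients 1,1,3,2,3,1,1,0,0,0,0 for degrees 0…10.
[z^10] = 1·0 + 2·1 + 1·3 = 5.

5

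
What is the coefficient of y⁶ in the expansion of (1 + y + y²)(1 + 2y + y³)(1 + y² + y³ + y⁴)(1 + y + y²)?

25

(1 + y + y²) has coefficients 1,1,1 for degrees 0…2.
(1 + 2y + y³) has coefficients 1,2,0,1,0,0,0 for degrees 0…6.
Multiplying by (1 + y² + y³ + y⁴) gives running coefficients 1,2,1,4,3,3,1 for degrees 0…6.
Finally multiplying by (1 + y + y²), the product of all factors after the first has coefficients 1,3,4,7,8,10,7 for degrees 0…6.
[y⁶] = 1·7 + 1·10 + 1·8 = 25.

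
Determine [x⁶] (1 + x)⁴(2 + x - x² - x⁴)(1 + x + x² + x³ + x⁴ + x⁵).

(1 + x)⁴ has coefficients 1,4,6,4,1 for degrees 0…4.
(2 + x - x² - x⁴) has coefficients 2,1,-1,0,-1,0,0 for degrees 0…6.
Finally multiplying by (1 + x + x² + x³ + x⁴ + x⁵), the product of all factors after the first has coefficients 2,3,2,2,1,1,-1 for degrees 0…6.
[x⁶] = 1·(-1) + 4·1 + 6·1 + 4·2 + 1·2 = 19.

19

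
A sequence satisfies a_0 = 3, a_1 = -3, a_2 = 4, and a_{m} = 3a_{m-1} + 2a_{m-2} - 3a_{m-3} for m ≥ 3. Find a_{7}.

The ordinary generating function has denominator 1 - 3t - 2t^2 + 3t^3.
Iterating the recurrence: a_0,…,a_{7} = 3, -3, 4, -3, 8, 6, 43, 117.

117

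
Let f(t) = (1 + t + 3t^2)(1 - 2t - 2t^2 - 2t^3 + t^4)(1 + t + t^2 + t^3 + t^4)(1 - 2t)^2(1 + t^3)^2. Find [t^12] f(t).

-68

(1 + t + 3t^2) has coefficients 1,1,3 for degrees 0…2.
(1 - 2t - 2t^2 - 2t^3 + t^4) has coefficients 1,-2,-2,-2,1,0,0,0,0,0,0,0,0 for degrees 0…12.
Multiplying by (1 + t + t^2 + t^3 + t^4) gives running coefficients 1,-1,-3,-5,-4,-5,-3,-1,1,0,0,0,0 for degrees 0…12.
Multiplying by (1 - 2t)^2 gives running coefficients 1,-5,5,3,4,-9,1,-9,-7,-8,4,0,0 for degrees 0…12.
Finally multiplying by (1 + t^3)^2, the product of all factors after the first has coefficients 1,-5,5,5,-6,1,8,-6,-20,-3,-10,-23,-15 for degrees 0…12.
[t^12] = 1·(-15) + 1·(-23) + 3·(-10) = -68.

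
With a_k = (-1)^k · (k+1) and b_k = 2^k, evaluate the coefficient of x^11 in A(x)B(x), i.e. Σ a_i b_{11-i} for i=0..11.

The convolution is the x^11 coefficient of A(x)B(x).
Σ = 1·2048 − 2·1024 + 3·512 − 4·256 + 5·128 − 6·64 + 7·32 − 8·16 + 9·8 − 10·4 + 11·2 − 12·1 = 906.

906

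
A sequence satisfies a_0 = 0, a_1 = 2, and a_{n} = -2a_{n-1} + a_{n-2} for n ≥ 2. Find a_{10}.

-4756

The ordinary generating function has denominator 1 + 2q - q^2.
Iterating the recurrence: a_0,…,a_{10} = 0, 2, -4, 10, -24, 58, -140, 338, -816, 1970, -4756.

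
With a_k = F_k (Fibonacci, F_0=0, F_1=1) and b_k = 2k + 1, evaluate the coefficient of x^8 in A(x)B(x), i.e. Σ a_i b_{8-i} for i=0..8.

212

The convolution is the x^8 coefficient of A(x)B(x).
Σ = 0·17 + 1·15 + 1·13 + 2·11 + 3·9 + 5·7 + 8·5 + 13·3 + 21·1 = 212.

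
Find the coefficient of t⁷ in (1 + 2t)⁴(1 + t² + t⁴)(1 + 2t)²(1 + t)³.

2837

(1 + 2t)⁴ has coefficients 1,8,24,32,16 for degrees 0…4.
(1 + t² + t⁴) has coefficients 1,0,1,0,1,0,0,0 for degrees 0…7.
Multiplying by (1 + 2t)² gives running coefficients 1,4,5,4,5,4,4,0 for degrees 0…7.
Finally multiplying by (1 + t)³, the product of all factors after the first has coefficients 1,7,20,32,36,36,35,29 for degrees 0…7.
[t⁷] = 1·29 + 8·35 + 24·36 + 32·36 + 16·32 = 2837.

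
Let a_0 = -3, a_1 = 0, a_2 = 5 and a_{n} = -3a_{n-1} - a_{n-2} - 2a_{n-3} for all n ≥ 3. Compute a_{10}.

13742

The ordinary generating function has denominator 1 + 3t + t^2 + 2t^3.
Iterating the recurrence: a_0,…,a_{10} = -3, 0, 5, -9, 22, -67, 197, -568, 1641, -4749, 13742.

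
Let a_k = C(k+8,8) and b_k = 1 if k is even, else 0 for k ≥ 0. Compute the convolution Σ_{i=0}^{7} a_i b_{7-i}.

This is [x^7] in the product of the two ordinary generating functions.
Σ = 1·0 + 9·1 + 45·0 + 165·1 + 495·0 + 1287·1 + 3003·0 + 6435·1 = 7896.

7896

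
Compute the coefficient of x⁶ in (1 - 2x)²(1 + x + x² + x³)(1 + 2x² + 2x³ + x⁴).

3

(1 - 2x)² has coefficients 1,-4,4 for degrees 0…2.
(1 + x + x² + x³) has coefficients 1,1,1,1,0,0,0 for degrees 0…6.
Finally multiplying by (1 + 2x² + 2x³ + x⁴), the product of all factors after the first has coefficients 1,1,3,5,5,5,3 for degrees 0…6.
[x⁶] = 1·3 − 4·5 + 4·5 = 3.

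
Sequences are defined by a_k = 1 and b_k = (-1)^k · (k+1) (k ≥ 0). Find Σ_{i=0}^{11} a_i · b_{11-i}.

-6

Write out a_i and b_{11-i} for i = 0,…,11 and sum the products.
Σ = 1·(-12) + 1·11 + 1·(-10) + 1·9 + 1·(-8) + 1·7 + 1·(-6) + 1·5 + 1·(-4) + 1·3 + 1·(-2) + 1·1 = -6.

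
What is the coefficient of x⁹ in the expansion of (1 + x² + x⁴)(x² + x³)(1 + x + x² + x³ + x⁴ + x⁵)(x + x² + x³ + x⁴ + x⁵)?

(1 + x² + x⁴) has coefficients 1,0,1,0,1 for degrees 0…4.
(x² + x³) has coefficients 0,0,1,1,0,0,0,0,0,0 for degrees 0…9.
Multiplying by (1 + x + x² + x³ + x⁴ + x⁵) gives running coefficients 0,0,1,2,2,2,2,2,1,0 for degrees 0…9.
Finally multiplying by (x + x² + x³ + x⁴ + x⁵), the product of all factors after the first has coefficients 0,0,0,1,3,5,7,9,10,9 for degrees 0…9.
[x⁹] = 1·9 + 1·9 + 1·5 = 23.

23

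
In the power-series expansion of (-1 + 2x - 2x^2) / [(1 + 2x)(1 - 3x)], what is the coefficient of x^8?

-2443

The denominator gives the recurrence a_n = a_(n−1) + 6a_(n−2) for n ≥ 3; the numerator fixes a_0 = -1, a_1 = 1, a_2 = -7.
Iterating: -1, 1, -7, -1, -43, -49, -307, -601, -2443, so a_8 = -2443.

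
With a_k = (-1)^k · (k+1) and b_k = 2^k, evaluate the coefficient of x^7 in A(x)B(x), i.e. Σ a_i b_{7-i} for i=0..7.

54

The convolution is the t^7 coefficient of A(t)B(t).
Σ = 1·128 − 2·64 + 3·32 − 4·16 + 5·8 − 6·4 + 7·2 − 8·1 = 54.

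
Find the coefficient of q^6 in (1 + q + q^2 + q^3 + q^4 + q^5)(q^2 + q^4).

(1 + q + q^2 + q^3 + q^4 + q^5) has coefficients 1,1,1,1,1,1 for degrees 0…5.
(q^2 + q^4) has coefficients 0,0,1,0,1,0,0 for degrees 0…6.
[q^6] = 1·0 + 1·0 + 1·1 + 1·0 + 1·1 + 1·0 = 2.

2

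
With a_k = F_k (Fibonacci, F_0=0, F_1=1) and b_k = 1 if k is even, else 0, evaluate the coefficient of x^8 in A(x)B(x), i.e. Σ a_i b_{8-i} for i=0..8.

This is [x^8] in the product of the two ordinary generating functions.
Σ = 0·1 + 1·0 + 1·1 + 2·0 + 3·1 + 5·0 + 8·1 + 13·0 + 21·1 = 33.

33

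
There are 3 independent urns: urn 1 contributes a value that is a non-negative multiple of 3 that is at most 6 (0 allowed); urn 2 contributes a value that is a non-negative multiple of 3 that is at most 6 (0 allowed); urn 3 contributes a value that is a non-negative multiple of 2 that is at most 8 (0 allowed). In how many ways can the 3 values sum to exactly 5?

2

The generating function for the choices is (1 + z^3 + z^6)·(1 + z^3 + z^6)·(1 + z^2 + z^4 + z^6 + z^8); the count is [z^5].
(1 + z^3 + z^6) has coefficients 1,0,0,1,0,0 for degrees 0…5.
(1 + z^3 + z^6) has coefficients 1,0,0,1,0,0 for degrees 0…5.
Finally multiplying by (1 + z^2 + z^4 + z^6 + z^8), the product of all factors after the first has coefficients 1,0,1,1,1,1 for degrees 0…5.
[z^5] = 1·1 + 1·1 = 2.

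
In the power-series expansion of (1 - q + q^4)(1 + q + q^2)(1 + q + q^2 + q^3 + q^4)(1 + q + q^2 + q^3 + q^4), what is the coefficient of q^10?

(1 - q + q^4) has coefficients 1,-1,0,0,1 for degrees 0…4.
(1 + q + q^2) has coefficients 1,1,1,0,0,0,0,0,0,0,0 for degrees 0…10.
Multiplying by (1 + q + q^2 + q^3 + q^4) gives running coefficients 1,2,3,3,3,2,1,0,0,0,0 for degrees 0…10.
Finally multiplying by (1 + q + q^2 + q^3 + q^4), the product of all factors after the first has coefficients 1,3,6,9,12,13,12,9,6,3,1 for degrees 0…10.
[q^10] = 1·1 − 1·3 + 1·12 = 10.

10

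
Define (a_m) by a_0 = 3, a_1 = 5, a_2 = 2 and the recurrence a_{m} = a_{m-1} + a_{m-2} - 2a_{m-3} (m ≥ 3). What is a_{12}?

69

The ordinary generating function has denominator 1 - y - y^2 + 2y^3.
Iterating the recurrence: a_0,…,a_{12} = 3, 5, 2, 1, -7, -10, -19, -15, -14, 9, 25, 62, 69.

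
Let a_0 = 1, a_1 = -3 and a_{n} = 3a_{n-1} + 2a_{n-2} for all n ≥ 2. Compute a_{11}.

-691707

The ordinary generating function has denominator 1 - 3q - 2q^2.
Iterating the recurrence: a_0,…,a_{11} = 1, -3, -7, -27, -95, -339, -1207, -4299, -15311, -54531, -194215, -691707.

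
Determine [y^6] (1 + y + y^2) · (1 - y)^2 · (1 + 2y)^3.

(1 + y + y^2) has coefficients 1,1,1 for degrees 0…2.
(1 - y)^2 has coefficients 1,-2,1,0,0,0,0 for degrees 0…6.
Finally multiplying by (1 + 2y)^3, the product of all factors after the first has coefficients 1,4,1,-10,-4,8,0 for degrees 0…6.
[y^6] = 1·0 + 1·8 + 1·(-4) = 4.

4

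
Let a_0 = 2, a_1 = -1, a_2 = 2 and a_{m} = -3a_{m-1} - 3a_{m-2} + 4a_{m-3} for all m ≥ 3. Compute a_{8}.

The ordinary generating function has denominator 1 + 3t + 3t^2 - 4t^3.
Iterating the recurrence: a_0,…,a_{8} = 2, -1, 2, 5, -25, 68, -109, 23, 530.

530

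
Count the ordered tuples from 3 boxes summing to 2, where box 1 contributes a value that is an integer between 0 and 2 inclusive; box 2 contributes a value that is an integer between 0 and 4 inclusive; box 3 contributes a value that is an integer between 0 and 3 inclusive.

The generating function for the choices is (1 + y + y²)·(1 + y + y² + y³ + y⁴)·(1 + y + y² + y³); the count is [y²].
(1 + y + y²) has coefficients 1,1,1 for degrees 0…2.
(1 + y + y² + y³ + y⁴) has coefficients 1,1,1 for degrees 0…2.
Finally multiplying by (1 + y + y² + y³), the product of all factors after the first has coefficients 1,2,3 for degrees 0…2.
[y²] = 1·3 + 1·2 + 1·1 = 6.

6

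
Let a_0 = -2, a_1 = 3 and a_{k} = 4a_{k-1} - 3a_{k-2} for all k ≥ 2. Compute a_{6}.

The ordinary generating function has denominator 1 - 4x + 3x^2.
Iterating the recurrence: a_0,…,a_{6} = -2, 3, 18, 63, 198, 603, 1818.

1818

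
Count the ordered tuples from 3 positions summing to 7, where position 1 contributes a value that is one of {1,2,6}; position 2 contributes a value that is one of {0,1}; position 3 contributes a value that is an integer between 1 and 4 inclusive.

The generating function for the choices is (x + x^2 + x^6)·(1 + x)·(x + x^2 + x^3 + x^4); the count is [x^7].
(x + x^2 + x^6) has coefficients 0,1,1,0,0,0,1 for degrees 0…6.
(1 + x) has coefficients 1,1,0,0,0,0,0,0 for degrees 0…7.
Finally multiplying by (x + x^2 + x^3 + x^4), the product of all factors after the first has coefficients 0,1,2,2,2,1,0,0 for degrees 0…7.
[x^7] = 1·0 + 1·1 + 1·1 = 2.

2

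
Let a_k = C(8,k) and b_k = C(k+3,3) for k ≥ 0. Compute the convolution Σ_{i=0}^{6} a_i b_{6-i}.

3584

This is [x^6] in the product of the two ordinary generating functions.
Σ = 1·84 + 8·56 + 28·35 + 56·20 + 70·10 + 56·4 + 28·1 = 3584.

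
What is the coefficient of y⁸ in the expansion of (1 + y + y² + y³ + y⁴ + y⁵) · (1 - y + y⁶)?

1

(1 + y + y² + y³ + y⁴ + y⁵) has coefficients 1,1,1,1,1,1 for degrees 0…5.
(1 - y + y⁶) has coefficients 1,-1,0,0,0,0,1,0,0 for degrees 0…8.
[y⁸] = 1·0 + 1·0 + 1·1 + 1·0 + 1·0 + 1·0 = 1.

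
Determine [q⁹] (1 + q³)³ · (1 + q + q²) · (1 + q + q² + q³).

(1 + q³)³ has coefficients 1,0,0,3,0,0,3,0,0,1 for degrees 0…9.
(1 + q + q²) has coefficients 1,1,1,0,0,0,0,0,0,0 for degrees 0…9.
Finally multiplying by (1 + q + q² + q³), the product of all factors after the first has coefficients 1,2,3,3,2,1,0,0,0,0 for degrees 0…9.
[q⁹] = 1·0 + 3·0 + 3·3 + 1·1 = 10.

10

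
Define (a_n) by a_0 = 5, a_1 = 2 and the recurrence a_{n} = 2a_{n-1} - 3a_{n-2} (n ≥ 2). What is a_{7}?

The ordinary generating function has denominator 1 - 2t + 3t^2.
Iterating the recurrence: a_0,…,a_{7} = 5, 2, -11, -28, -23, 38, 145, 176.

176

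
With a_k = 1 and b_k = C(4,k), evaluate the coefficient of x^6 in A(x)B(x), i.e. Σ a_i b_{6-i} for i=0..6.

Write out a_i and b_{6-i} for i = 0,…,6 and sum the products.
Σ = 1·0 + 1·0 + 1·1 + 1·4 + 1·6 + 1·4 + 1·1 = 16.

16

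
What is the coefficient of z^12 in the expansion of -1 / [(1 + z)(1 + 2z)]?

Partial fractions give a closed form: a_n = (1)·(-1)^n + (-2)·(-2)^n.
At n = 12: a_12 = -8191.

-8191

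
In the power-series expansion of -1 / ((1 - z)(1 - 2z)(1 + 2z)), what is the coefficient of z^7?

Partial fractions give a closed form: a_n = (1/3)·1^n + (-1)·2^n + (-1/3)·(-2)^n.
At n = 7: a_7 = -85.

-85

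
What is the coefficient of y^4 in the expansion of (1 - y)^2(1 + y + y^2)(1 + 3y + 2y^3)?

-4

(1 - y)^2 has coefficients 1,-2,1 for degrees 0…2.
(1 + y + y^2) has coefficients 1,1,1,0,0 for degrees 0…4.
Finally multiplying by (1 + 3y + 2y^3), the product of all factors after the first has coefficients 1,4,4,5,2 for degrees 0…4.
[y^4] = 1·2 − 2·5 + 1·4 = -4.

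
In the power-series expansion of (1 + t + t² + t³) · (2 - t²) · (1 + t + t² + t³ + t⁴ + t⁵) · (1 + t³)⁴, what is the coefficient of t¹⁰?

45

(1 + t + t² + t³) has coefficients 1,1,1,1 for degrees 0…3.
(2 - t²) has coefficients 2,0,-1,0,0,0,0,0,0,0,0 for degrees 0…10.
Multiplying by (1 + t + t² + t³ + t⁴ + t⁵) gives running coefficients 2,2,1,1,1,1,-1,-1,0,0,0 for degrees 0…10.
Finally multiplying by (1 + t³)⁴, the product of all factors after the first has coefficients 2,2,1,9,9,5,15,15,10,10,10 for degrees 0…10.
[t¹⁰] = 1·10 + 1·10 + 1·10 + 1·15 = 45.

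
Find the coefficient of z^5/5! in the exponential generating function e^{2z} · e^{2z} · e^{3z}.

The EGF product rule gives c_5 = Σ_{k_1+k_2+k_3=5} C(5; k_1,k_2,k_3) · ∏ g_i(k_i), where e^{2z} gives (2)^k; e^{2z} gives (2)^k; e^{3z} gives (3)^k.
g_1(k) for k = 0…5: 1, 2, 4, 8, 16, 32.
g_2(k) for k = 0…5: 1, 2, 4, 8, 16, 32.
g_3(k) for k = 0…5: 1, 3, 9, 27, 81, 243.
First combine the last two factors: h(k) = Σ_j C(k,j)·g_2(j)·g_3(k−j) for k = 0…5: 1, 5, 25, 125, 625, 3125.
c_5 = Σ_k C(5,k)·g_1(k)·h(5−k) = 1·1·3125 + 5·2·625 + 10·4·125 + 10·8·25 + 5·16·5 + 1·32·1 = 3125 + 6250 + 5000 + 2000 + 400 + 32 = 16807.

16807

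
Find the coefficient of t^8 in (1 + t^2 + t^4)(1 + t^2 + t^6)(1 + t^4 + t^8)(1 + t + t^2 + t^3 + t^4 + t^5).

11

(1 + t^2 + t^4) has coefficients 1,0,1,0,1 for degrees 0…4.
(1 + t^2 + t^6) has coefficients 1,0,1,0,0,0,1,0,0 for degrees 0…8.
Multiplying by (1 + t^4 + t^8) gives running coefficients 1,0,1,0,1,0,2,0,1 for degrees 0…8.
Finally multiplying by (1 + t + t^2 + t^3 + t^4 + t^5), the product of all factors after the first has coefficients 1,1,2,2,3,3,4,4,4 for degrees 0…8.
[t^8] = 1·4 + 1·4 + 1·3 = 11.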